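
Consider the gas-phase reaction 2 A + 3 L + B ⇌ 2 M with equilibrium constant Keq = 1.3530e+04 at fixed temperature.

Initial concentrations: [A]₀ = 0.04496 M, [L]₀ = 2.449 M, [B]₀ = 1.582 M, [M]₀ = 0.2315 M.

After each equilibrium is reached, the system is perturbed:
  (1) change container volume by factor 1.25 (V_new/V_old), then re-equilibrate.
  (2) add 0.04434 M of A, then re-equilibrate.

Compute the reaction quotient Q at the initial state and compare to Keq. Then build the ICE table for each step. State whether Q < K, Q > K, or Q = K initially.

Q₀ = 1.141 vs Keq = 1.3530e+04 ⇒ Q<K, forward
Step 1:
                  A         L         B         M
  Initial   0.04496     2.449     1.582    0.2315
  Change   -0.04444  -0.06667  -0.02222   0.04444
  Equil   5.1658e-04     2.382      1.56    0.2759
  solve Keq expr → x = 0.02222; check Q = 1.3530e+04
Then change container volume by factor 1.25 (V_new/V_old).
Step 2:
                  A         L         B         M
  Initial 4.1326e-04     1.906     1.248    0.2208
  Change  2.3158e-04 3.4736e-04 1.1579e-04 -2.3158e-04
  Equil   6.4484e-04     1.906     1.248    0.2205
  solve Keq expr → x = -1.1579e-04; check Q = 1.3530e+04
Then add 0.04434 M of A.
Step 3:
                  A         L         B         M
  Initial   0.04498     1.906     1.248    0.2205
  Change   -0.04416  -0.06624  -0.02208   0.04416
  Equil   8.2346e-04      1.84     1.226    0.2647
  solve Keq expr → x = 0.02208; check Q = 1.3530e+04

Q₀ = 1.141; Q < K (proceeds forward)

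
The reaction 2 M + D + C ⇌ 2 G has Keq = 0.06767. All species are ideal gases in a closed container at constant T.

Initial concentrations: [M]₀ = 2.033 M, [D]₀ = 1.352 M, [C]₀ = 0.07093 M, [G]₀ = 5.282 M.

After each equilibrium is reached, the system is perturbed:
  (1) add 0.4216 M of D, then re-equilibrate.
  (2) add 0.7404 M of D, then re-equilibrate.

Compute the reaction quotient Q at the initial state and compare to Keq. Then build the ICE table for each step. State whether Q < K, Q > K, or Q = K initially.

Q₀ = 70.39 vs Keq = 0.06767 ⇒ Q>K, reverse
Step 1:
                   M          D          C          G
  I            2.033      1.352    0.07093      5.282
  C            2.778      1.389      1.389     -2.778
  E            4.811      2.741       1.46      2.504
  solve Keq expr → x = -1.389; check Q = 0.06767
Then add 0.4216 M of D.
Step 2:
                   M          D          C          G
  I            4.811      3.163       1.46      2.504
  C         -0.08358   -0.04179   -0.04179    0.08358
  E            4.728      3.121      1.418      2.587
  solve Keq expr → x = 0.04179; check Q = 0.06767
Then add 0.7404 M of D.
Step 3:
                   M          D          C          G
  I            4.728      3.861      1.418      2.587
  C          -0.1271   -0.06356   -0.06356     0.1271
  E            4.601      3.798      1.355      2.714
  solve Keq expr → x = 0.06356; check Q = 0.06767

Q₀ = 70.39; Q > K (proceeds reverse)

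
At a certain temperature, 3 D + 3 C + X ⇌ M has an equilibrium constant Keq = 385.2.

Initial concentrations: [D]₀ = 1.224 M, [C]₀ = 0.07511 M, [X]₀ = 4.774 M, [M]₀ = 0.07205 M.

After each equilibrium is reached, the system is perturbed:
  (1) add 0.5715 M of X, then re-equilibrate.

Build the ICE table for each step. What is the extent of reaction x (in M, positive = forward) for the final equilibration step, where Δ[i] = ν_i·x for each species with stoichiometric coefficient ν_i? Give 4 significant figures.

x = 3.5669e-04 M

Q₀ = 19.42 vs Keq = 385.2 ⇒ Q<K, forward
Step 1:
                  D         C         X         M
  I           1.224   0.07511     4.774   0.07205
  C        -0.04443  -0.04443  -0.01481   0.01481
  E            1.18   0.03068     4.759   0.08686
  solve Keq expr → x = 0.01481; check Q = 385.2
Then add 0.5715 M of X.
Step 2:
                  D         C         X         M
  I            1.18   0.03068     5.331   0.08686
  C        -0.00107  -0.00107 -3.5669e-04 3.5669e-04
  E           1.178   0.02961      5.33   0.08722
  solve Keq expr → x = 3.5669e-04; check Q = 385.2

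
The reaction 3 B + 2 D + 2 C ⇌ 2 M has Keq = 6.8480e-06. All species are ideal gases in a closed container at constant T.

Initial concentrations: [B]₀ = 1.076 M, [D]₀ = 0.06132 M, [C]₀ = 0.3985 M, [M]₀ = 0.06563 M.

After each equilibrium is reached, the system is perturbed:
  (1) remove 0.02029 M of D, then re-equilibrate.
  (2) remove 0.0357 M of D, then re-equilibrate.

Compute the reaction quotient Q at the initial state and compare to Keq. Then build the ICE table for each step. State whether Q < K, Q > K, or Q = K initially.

Q₀ = 5.79; Q > K (proceeds reverse)

Q₀ = 5.79 vs Keq = 6.8480e-06 ⇒ Q>K, reverse
Step 1:
                   B          D          C          M
  Initial      1.076    0.06132     0.3985    0.06563
  Change     0.09815    0.06543    0.06543   -0.06543
  Equil        1.174     0.1268     0.4639 1.9579e-04
  solve Keq expr → x = -0.03272; check Q = 6.8480e-06
Then remove 0.02029 M of D.
Step 2:
                   B          D          C          M
  Initial      1.174     0.1065     0.4639 1.9579e-04
  Change  4.6907e-05 3.1271e-05 3.1271e-05 -3.1271e-05
  Equil        1.174     0.1065      0.464 1.6452e-04
  solve Keq expr → x = -1.5636e-05; check Q = 6.8480e-06
Then remove 0.0357 M of D.
Step 3:
                   B          D          C          M
  Initial      1.174     0.0708      0.464 1.6452e-04
  Change  8.2561e-05 5.5041e-05 5.5041e-05 -5.5041e-05
  Equil        1.174    0.07085      0.464 1.0948e-04
  solve Keq expr → x = -2.7520e-05; check Q = 6.8480e-06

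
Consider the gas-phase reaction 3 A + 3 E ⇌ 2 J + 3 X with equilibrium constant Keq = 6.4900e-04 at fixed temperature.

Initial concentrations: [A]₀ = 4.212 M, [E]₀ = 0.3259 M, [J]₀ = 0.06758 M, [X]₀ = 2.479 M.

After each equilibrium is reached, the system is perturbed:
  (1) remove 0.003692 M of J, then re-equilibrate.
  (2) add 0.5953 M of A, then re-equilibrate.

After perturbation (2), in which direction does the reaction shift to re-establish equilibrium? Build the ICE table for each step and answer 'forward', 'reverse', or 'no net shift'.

Direction: forward

Q₀ = 0.0269 vs Keq = 6.4900e-04 ⇒ Q>K, reverse
Step 1:
                   A          E          J          X
  I            4.212     0.3259    0.06758      2.479
  C          0.07795    0.07795   -0.05197   -0.07795
  E             4.29     0.4038    0.01561      2.401
  solve Keq expr → x = -0.02598; check Q = 6.4900e-04
Then remove 0.003692 M of J.
Step 2:
                   A          E          J          X
  I             4.29     0.4038    0.01192      2.401
  C        -0.004993  -0.004993   0.003329   0.004993
  E            4.285     0.3989    0.01525      2.406
  solve Keq expr → x = 0.001664; check Q = 6.4900e-04
Then add 0.5953 M of A.
Step 3:
                   A          E          J          X
  I             4.88     0.3989    0.01525      2.406
  C        -0.004363  -0.004363   0.002909   0.004363
  E            4.876     0.3945    0.01816       2.41
  solve Keq expr → x = 0.001454; check Q = 6.4900e-04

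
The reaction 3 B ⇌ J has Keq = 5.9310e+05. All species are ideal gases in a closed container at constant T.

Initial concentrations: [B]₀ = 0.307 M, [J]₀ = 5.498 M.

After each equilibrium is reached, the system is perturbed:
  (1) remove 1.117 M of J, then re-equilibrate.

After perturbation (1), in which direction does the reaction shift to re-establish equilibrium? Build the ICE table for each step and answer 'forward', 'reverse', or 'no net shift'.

Direction: forward

Q₀ = 190 vs Keq = 5.9310e+05 ⇒ Q<K, forward
Step 1:
                    B           J
  Initial       0.307       5.498
  Change      -0.2859     0.09529
  Equil       0.02113       5.593
  solve Keq expr → x = 0.09529; check Q = 5.9310e+05
Then remove 1.117 M of J.
Step 2:
                    B           J
  Initial     0.02113       4.476
  Change    -0.001511  5.0377e-04
  Equil       0.01962       4.477
  solve Keq expr → x = 5.0377e-04; check Q = 5.9310e+05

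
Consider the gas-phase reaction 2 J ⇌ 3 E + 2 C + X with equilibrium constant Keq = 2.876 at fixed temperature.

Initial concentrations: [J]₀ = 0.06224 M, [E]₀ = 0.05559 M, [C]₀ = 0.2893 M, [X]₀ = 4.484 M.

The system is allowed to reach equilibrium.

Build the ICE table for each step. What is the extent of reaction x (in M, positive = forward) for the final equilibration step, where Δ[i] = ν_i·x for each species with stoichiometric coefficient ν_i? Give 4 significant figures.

x = 0.0222 M

Q₀ = 0.01664 vs Keq = 2.876 ⇒ Q<K, forward
Step 1:
                   J          E          C          X
  init       0.06224    0.05559     0.2893      4.484
  Δ          -0.0444     0.0666     0.0444     0.0222
  eq         0.01784     0.1222     0.3337      4.506
  solve Keq expr → x = 0.0222; check Q = 2.876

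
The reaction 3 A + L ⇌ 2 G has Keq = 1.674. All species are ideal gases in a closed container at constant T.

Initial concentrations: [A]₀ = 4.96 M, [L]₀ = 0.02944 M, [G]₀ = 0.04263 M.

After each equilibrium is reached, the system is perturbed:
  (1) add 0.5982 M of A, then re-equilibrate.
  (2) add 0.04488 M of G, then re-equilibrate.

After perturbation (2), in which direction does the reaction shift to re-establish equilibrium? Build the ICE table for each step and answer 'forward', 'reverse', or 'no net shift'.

Direction: reverse

Q₀ = 5.0588e-04 vs Keq = 1.674 ⇒ Q<K, forward
Step 1:
                    A           L           G
  I              4.96     0.02944     0.04263
  C          -0.08816    -0.02939     0.05877
  E             4.872  5.3122e-05      0.1014
  solve Keq expr → x = 0.02939; check Q = 1.674
Then add 0.5982 M of A.
Step 2:
                    A           L           G
  I              5.47  5.3122e-05      0.1014
  C       -4.6703e-05 -1.5568e-05  3.1135e-05
  E              5.47  3.7554e-05      0.1014
  solve Keq expr → x = 1.5568e-05; check Q = 1.674
Then add 0.04488 M of G.
Step 3:
                    A           L           G
  I              5.47  3.7554e-05      0.1463
  C        1.2148e-04  4.0492e-05 -8.0984e-05
  E              5.47  7.8046e-05      0.1462
  solve Keq expr → x = -4.0492e-05; check Q = 1.674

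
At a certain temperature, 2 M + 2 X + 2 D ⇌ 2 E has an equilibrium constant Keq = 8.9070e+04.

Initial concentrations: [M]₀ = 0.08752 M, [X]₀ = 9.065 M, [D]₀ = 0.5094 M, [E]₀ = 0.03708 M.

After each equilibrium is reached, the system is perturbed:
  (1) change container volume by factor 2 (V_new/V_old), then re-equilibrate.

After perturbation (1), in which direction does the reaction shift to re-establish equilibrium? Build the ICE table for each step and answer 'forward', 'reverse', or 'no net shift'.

Direction: reverse

Q₀ = 0.008418 vs Keq = 8.9070e+04 ⇒ Q<K, forward
Step 1:
                    M           X           D           E
  init        0.08752       9.065      0.5094     0.03708
  Δ          -0.08741    -0.08741    -0.08741     0.08741
  eq       1.1010e-04       8.978       0.422      0.1245
  solve Keq expr → x = 0.0437; check Q = 8.9070e+04
Then change container volume by factor 2 (V_new/V_old).
Step 2:
                    M           X           D           E
  init     5.5052e-05       4.489       0.211     0.06224
  Δ        1.6440e-04  1.6440e-04  1.6440e-04 -1.6440e-04
  eq       2.1945e-04       4.489      0.2112     0.06208
  solve Keq expr → x = -8.2198e-05; check Q = 8.9070e+04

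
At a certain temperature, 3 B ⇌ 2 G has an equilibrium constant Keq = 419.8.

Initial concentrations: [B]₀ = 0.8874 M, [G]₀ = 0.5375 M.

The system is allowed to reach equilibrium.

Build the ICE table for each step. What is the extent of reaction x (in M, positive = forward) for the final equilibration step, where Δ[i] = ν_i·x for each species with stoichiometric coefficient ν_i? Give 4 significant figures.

Q₀ = 0.4134 vs Keq = 419.8 ⇒ Q<K, forward
Step 1:
                    B           G
  Initial      0.8874      0.5375
  Change      -0.7505      0.5003
  Equil        0.1369       1.038
  solve Keq expr → x = 0.2502; check Q = 419.8

x = 0.2502 M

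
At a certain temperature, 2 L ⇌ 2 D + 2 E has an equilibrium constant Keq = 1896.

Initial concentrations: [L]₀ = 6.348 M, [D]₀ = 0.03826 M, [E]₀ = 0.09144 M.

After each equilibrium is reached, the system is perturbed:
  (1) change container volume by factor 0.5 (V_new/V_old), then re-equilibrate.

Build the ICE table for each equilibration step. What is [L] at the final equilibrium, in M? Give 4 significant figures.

Q₀ = 3.0373e-07 vs Keq = 1896 ⇒ Q<K, forward
Step 1:
                   L          D          E
  I            6.348    0.03826    0.09144
  C           -5.609      5.609      5.609
  E           0.7392      5.647        5.7
  solve Keq expr → x = 2.804; check Q = 1896
Then change container volume by factor 0.5 (V_new/V_old).
Step 2:
                   L          D          E
  I            1.478      11.29       11.4
  C           0.9866    -0.9866    -0.9866
  E            2.465      10.31      10.41
  solve Keq expr → x = -0.4933; check Q = 1896

[L]_eq = 2.465 M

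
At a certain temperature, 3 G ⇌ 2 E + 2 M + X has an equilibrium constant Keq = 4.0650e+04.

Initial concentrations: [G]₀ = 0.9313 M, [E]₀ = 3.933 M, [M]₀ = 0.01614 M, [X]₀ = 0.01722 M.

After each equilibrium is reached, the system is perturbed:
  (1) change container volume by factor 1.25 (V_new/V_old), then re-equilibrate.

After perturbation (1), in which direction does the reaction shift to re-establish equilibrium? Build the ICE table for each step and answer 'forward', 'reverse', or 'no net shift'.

Direction: forward

Q₀ = 8.5905e-05 vs Keq = 4.0650e+04 ⇒ Q<K, forward
Step 1:
                   G          E          M          X
  init        0.9313      3.933    0.01614    0.01722
  Δ          -0.8923     0.5949     0.5949     0.2974
  eq         0.03898      4.528      0.611     0.3147
  solve Keq expr → x = 0.2974; check Q = 4.0650e+04
Then change container volume by factor 1.25 (V_new/V_old).
Step 2:
                   G          E          M          X
  init       0.03119      3.622     0.4888     0.2517
  Δ        -0.004147   0.002764   0.002764   0.001382
  eq         0.02704      3.625     0.4916     0.2531
  solve Keq expr → x = 0.001382; check Q = 4.0650e+04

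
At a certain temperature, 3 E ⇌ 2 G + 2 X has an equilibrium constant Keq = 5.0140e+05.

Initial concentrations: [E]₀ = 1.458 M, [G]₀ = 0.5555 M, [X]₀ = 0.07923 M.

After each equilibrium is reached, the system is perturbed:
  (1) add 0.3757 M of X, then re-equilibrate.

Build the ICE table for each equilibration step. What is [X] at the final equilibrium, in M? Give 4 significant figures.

[X]_eq = 1.413 M

Q₀ = 6.2499e-04 vs Keq = 5.0140e+05 ⇒ Q<K, forward
Step 1:
                   E          G          X
  init         1.458     0.5555    0.07923
  Δ           -1.441     0.9606     0.9606
  eq         0.01705      1.516       1.04
  solve Keq expr → x = 0.4803; check Q = 5.0140e+05
Then add 0.3757 M of X.
Step 2:
                   E          G          X
  init       0.01705      1.516      1.416
  Δ         0.003844  -0.002562  -0.002562
  eq         0.02089      1.514      1.413
  solve Keq expr → x = -0.001281; check Q = 5.0140e+05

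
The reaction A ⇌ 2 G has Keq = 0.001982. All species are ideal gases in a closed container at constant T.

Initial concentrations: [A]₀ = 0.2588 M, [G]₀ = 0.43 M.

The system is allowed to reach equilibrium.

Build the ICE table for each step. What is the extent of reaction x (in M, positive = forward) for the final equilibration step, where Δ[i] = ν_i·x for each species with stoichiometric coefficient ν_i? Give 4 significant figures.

Q₀ = 0.7145 vs Keq = 0.001982 ⇒ Q>K, reverse
Step 1:
                  A         G
  I          0.2588      0.43
  C          0.1999   -0.3998
  E          0.4587   0.03015
  solve Keq expr → x = -0.1999; check Q = 0.001982

x = -0.1999 M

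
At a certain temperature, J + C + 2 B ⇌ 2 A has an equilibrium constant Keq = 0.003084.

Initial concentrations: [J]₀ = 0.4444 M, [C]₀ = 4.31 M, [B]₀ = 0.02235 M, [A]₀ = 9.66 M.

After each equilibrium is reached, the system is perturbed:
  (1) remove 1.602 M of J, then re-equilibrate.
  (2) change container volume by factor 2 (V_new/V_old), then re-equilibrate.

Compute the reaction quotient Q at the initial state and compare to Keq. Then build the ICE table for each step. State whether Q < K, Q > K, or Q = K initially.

Q₀ = 9.7532e+04; Q > K (proceeds reverse)

Q₀ = 9.7532e+04 vs Keq = 0.003084 ⇒ Q>K, reverse
Step 1:
                    J           C           B           A
  init         0.4444        4.31     0.02235        9.66
  Δ             3.663       3.663       7.325      -7.325
  eq            4.107       7.973       7.348       2.335
  solve Keq expr → x = -3.663; check Q = 0.003084
Then remove 1.602 M of J.
Step 2:
                    J           C           B           A
  init          2.505       7.973       7.348       2.335
  Δ            0.1708      0.1708      0.3416     -0.3416
  eq            2.676       8.143       7.689       1.993
  solve Keq expr → x = -0.1708; check Q = 0.003084
Then change container volume by factor 2 (V_new/V_old).
Step 3:
                    J           C           B           A
  init          1.338       4.072       3.845      0.9966
  Δ             0.197       0.197      0.3941     -0.3941
  eq            1.535       4.269       4.239      0.6025
  solve Keq expr → x = -0.197; check Q = 0.003084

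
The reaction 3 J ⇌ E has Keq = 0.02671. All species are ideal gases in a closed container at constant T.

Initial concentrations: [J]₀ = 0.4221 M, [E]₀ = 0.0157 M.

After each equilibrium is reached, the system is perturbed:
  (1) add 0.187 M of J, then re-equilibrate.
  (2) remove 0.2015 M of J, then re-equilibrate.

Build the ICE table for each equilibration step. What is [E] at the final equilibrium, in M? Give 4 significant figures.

[E]_eq = 0.002394 M

Q₀ = 0.2088 vs Keq = 0.02671 ⇒ Q>K, reverse
Step 1:
                    J           E
  I            0.4221      0.0157
  C           0.03923    -0.01308
  E            0.4613    0.002623
  solve Keq expr → x = -0.01308; check Q = 0.02671
Then add 0.187 M of J.
Step 2:
                    J           E
  I            0.6483    0.002623
  C          -0.01271    0.004237
  E            0.6356    0.006859
  solve Keq expr → x = 0.004237; check Q = 0.02671
Then remove 0.2015 M of J.
Step 3:
                    J           E
  I            0.4341    0.006859
  C            0.0134   -0.004465
  E            0.4475    0.002394
  solve Keq expr → x = -0.004465; check Q = 0.02671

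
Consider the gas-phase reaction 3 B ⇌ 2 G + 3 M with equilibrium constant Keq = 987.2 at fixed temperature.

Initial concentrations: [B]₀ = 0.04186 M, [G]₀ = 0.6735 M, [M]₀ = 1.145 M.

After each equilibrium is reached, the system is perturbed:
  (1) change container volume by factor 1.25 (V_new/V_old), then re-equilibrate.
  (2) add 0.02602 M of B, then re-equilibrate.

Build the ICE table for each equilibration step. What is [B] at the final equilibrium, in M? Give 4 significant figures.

[B]_eq = 0.06077 M

Q₀ = 9283 vs Keq = 987.2 ⇒ Q>K, reverse
Step 1:
                  B         G         M
  I         0.04186    0.6735     1.145
  C         0.04101  -0.02734  -0.04101
  E         0.08287    0.6462     1.104
  solve Keq expr → x = -0.01367; check Q = 987.2
Then change container volume by factor 1.25 (V_new/V_old).
Step 2:
                  B         G         M
  I          0.0663    0.5169    0.8832
  C       -0.008225  0.005483  0.008225
  E         0.05807    0.5224    0.8914
  solve Keq expr → x = 0.002742; check Q = 987.2
Then add 0.02602 M of B.
Step 3:
                  B         G         M
  I         0.08409    0.5224    0.8914
  C        -0.02332   0.01555   0.02332
  E         0.06077     0.538    0.9147
  solve Keq expr → x = 0.007775; check Q = 987.2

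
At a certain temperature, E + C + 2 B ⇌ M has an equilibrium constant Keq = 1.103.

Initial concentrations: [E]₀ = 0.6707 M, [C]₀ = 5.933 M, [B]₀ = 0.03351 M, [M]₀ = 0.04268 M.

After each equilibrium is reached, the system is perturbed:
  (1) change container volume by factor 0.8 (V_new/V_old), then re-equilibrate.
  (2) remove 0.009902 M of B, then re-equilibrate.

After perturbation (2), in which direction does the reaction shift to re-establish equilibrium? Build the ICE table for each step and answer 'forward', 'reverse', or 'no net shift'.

Direction: reverse

Q₀ = 9.552 vs Keq = 1.103 ⇒ Q>K, reverse
Step 1:
                    E           C           B           M
  init         0.6707       5.933     0.03351     0.04268
  Δ           0.01922     0.01922     0.03845    -0.01922
  eq           0.6899       5.952     0.07196     0.02346
  solve Keq expr → x = -0.01922; check Q = 1.103
Then change container volume by factor 0.8 (V_new/V_old).
Step 2:
                    E           C           B           M
  init         0.8624        7.44     0.08995     0.02932
  Δ         -0.008316   -0.008316    -0.01663    0.008316
  eq           0.8541       7.432     0.07332     0.03764
  solve Keq expr → x = 0.008316; check Q = 1.103
Then remove 0.009902 M of B.
Step 3:
                    E           C           B           M
  init         0.8541       7.432     0.06342     0.03764
  Δ          0.003255    0.003255    0.006511   -0.003255
  eq           0.8573       7.435     0.06993     0.03438
  solve Keq expr → x = -0.003255; check Q = 1.103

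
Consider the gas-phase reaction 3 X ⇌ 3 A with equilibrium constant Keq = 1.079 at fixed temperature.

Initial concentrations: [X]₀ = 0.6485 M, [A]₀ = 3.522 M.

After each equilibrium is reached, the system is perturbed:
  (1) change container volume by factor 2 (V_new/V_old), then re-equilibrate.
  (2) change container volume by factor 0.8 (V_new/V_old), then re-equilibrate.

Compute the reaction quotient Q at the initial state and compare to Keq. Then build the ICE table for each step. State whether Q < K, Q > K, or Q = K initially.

Q₀ = 160.2 vs Keq = 1.079 ⇒ Q>K, reverse
Step 1:
                  X         A
  Initial    0.6485     3.522
  Change       1.41     -1.41
  Equil       2.059     2.112
  solve Keq expr → x = -0.4701; check Q = 1.079
Then change container volume by factor 2 (V_new/V_old).
Step 2:
                  X         A
  Initial     1.029     1.056
  Change          0         0
  Equil       1.029     1.056
  solve Keq expr → x = 0; check Q = 1.079
Then change container volume by factor 0.8 (V_new/V_old).
Step 3:
                  X         A
  Initial     1.287      1.32
  Change          0         0
  Equil       1.287      1.32
  solve Keq expr → x = 0; check Q = 1.079

Q₀ = 160.2; Q > K (proceeds reverse)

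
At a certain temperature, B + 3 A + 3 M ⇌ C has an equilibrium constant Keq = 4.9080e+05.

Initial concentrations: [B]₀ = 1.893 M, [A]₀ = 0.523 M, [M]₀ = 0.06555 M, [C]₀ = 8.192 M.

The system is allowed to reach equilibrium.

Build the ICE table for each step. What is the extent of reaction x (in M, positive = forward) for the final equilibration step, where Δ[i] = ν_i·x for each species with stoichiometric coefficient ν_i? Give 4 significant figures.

x = 0.008024 M

Q₀ = 1.0740e+05 vs Keq = 4.9080e+05 ⇒ Q<K, forward
Step 1:
                  B         A         M         C
  Initial     1.893     0.523   0.06555     8.192
  Change  -0.008024  -0.02407  -0.02407  0.008024
  Equil       1.885    0.4989   0.04148       8.2
  solve Keq expr → x = 0.008024; check Q = 4.9080e+05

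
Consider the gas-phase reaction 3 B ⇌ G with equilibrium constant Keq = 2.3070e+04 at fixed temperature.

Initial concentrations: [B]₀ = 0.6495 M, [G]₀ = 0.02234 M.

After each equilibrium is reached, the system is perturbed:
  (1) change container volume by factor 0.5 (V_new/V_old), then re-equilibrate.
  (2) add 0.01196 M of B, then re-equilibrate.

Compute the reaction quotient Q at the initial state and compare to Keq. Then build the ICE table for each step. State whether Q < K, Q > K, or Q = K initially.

Q₀ = 0.08154; Q < K (proceeds forward)

Q₀ = 0.08154 vs Keq = 2.3070e+04 ⇒ Q<K, forward
Step 1:
                  B         G
  Initial    0.6495   0.02234
  Change    -0.6279    0.2093
  Equil     0.02157    0.2316
  solve Keq expr → x = 0.2093; check Q = 2.3070e+04
Then change container volume by factor 0.5 (V_new/V_old).
Step 2:
                  B         G
  Initial   0.04315    0.4633
  Change   -0.01586  0.005288
  Equil     0.02728    0.4686
  solve Keq expr → x = 0.005288; check Q = 2.3070e+04
Then add 0.01196 M of B.
Step 3:
                  B         G
  Initial   0.03924    0.4686
  Change   -0.01188  0.003961
  Equil     0.02736    0.4725
  solve Keq expr → x = 0.003961; check Q = 2.3070e+04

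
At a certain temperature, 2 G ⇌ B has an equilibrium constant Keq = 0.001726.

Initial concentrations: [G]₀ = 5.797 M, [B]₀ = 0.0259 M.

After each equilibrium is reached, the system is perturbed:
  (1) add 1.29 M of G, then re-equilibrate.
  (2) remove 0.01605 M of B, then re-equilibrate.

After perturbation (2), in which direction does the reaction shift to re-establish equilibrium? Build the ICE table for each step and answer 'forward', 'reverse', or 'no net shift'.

Q₀ = 7.7071e-04 vs Keq = 0.001726 ⇒ Q<K, forward
Step 1:
                   G          B
  init         5.797     0.0259
  Δ         -0.06175    0.03087
  eq           5.735    0.05677
  solve Keq expr → x = 0.03087; check Q = 0.001726
Then add 1.29 M of G.
Step 2:
                   G          B
  init         7.025    0.05677
  Δ          -0.0542     0.0271
  eq           6.971    0.08388
  solve Keq expr → x = 0.0271; check Q = 0.001726
Then remove 0.01605 M of B.
Step 3:
                   G          B
  init         6.971    0.06783
  Δ         -0.03063    0.01531
  eq            6.94    0.08314
  solve Keq expr → x = 0.01531; check Q = 0.001726

Direction: forward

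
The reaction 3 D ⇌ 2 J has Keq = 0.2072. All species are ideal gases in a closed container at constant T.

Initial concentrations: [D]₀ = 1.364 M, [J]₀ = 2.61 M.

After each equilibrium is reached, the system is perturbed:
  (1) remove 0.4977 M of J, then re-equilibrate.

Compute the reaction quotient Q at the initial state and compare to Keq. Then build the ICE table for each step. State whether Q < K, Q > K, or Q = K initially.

Q₀ = 2.684 vs Keq = 0.2072 ⇒ Q>K, reverse
Step 1:
                  D         J
  init        1.364      2.61
  Δ           1.167   -0.7777
  eq          2.531     1.832
  solve Keq expr → x = -0.3888; check Q = 0.2072
Then remove 0.4977 M of J.
Step 2:
                  D         J
  init        2.531     1.335
  Δ         -0.2892    0.1928
  eq          2.241     1.527
  solve Keq expr → x = 0.09639; check Q = 0.2072

Q₀ = 2.684; Q > K (proceeds reverse)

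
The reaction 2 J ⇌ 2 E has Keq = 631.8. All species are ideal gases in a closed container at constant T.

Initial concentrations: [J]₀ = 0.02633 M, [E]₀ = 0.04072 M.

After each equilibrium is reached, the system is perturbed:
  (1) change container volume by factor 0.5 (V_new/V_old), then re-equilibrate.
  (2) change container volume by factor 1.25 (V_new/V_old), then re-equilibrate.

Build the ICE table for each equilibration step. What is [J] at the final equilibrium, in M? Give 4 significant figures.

[J]_eq = 0.004105 M

Q₀ = 2.392 vs Keq = 631.8 ⇒ Q<K, forward
Step 1:
                    J           E
  init        0.02633     0.04072
  Δ          -0.02376     0.02376
  eq         0.002565     0.06448
  solve Keq expr → x = 0.01188; check Q = 631.8
Then change container volume by factor 0.5 (V_new/V_old).
Step 2:
                    J           E
  init       0.005131       0.129
  Δ                 0           0
  eq         0.005131       0.129
  solve Keq expr → x = 0; check Q = 631.8
Then change container volume by factor 1.25 (V_new/V_old).
Step 3:
                    J           E
  init       0.004105      0.1032
  Δ                 0           0
  eq         0.004105      0.1032
  solve Keq expr → x = 0; check Q = 631.8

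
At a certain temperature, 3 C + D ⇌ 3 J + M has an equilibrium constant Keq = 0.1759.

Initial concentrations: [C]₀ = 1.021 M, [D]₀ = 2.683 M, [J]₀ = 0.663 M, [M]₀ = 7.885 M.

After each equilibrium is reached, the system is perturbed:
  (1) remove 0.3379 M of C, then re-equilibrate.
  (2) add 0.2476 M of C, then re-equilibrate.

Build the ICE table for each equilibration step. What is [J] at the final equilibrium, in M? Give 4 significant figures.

[J]_eq = 0.4519 M

Q₀ = 0.8047 vs Keq = 0.1759 ⇒ Q>K, reverse
Step 1:
                    C           D           J           M
  I             1.021       2.683       0.663       7.885
  C             0.186       0.062      -0.186      -0.062
  E             1.207       2.745       0.477       7.823
  solve Keq expr → x = -0.062; check Q = 0.1759
Then remove 0.3379 M of C.
Step 2:
                    C           D           J           M
  I            0.8691       2.745       0.477       7.823
  C           0.09431     0.03144    -0.09431    -0.03144
  E            0.9634       2.776      0.3827       7.792
  solve Keq expr → x = -0.03144; check Q = 0.1759
Then add 0.2476 M of C.
Step 3:
                    C           D           J           M
  I             1.211       2.776      0.3827       7.792
  C          -0.06917    -0.02306     0.06917     0.02306
  E             1.142       2.753      0.4519       7.815
  solve Keq expr → x = 0.02306; check Q = 0.1759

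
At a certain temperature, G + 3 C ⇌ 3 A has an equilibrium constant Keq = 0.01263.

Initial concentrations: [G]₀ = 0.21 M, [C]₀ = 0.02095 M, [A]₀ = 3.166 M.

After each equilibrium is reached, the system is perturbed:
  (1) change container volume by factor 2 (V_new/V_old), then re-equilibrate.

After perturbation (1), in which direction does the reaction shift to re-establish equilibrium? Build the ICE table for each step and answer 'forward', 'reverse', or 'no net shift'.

Q₀ = 1.6435e+07 vs Keq = 0.01263 ⇒ Q>K, reverse
Step 1:
                   G          C          A
  I             0.21    0.02095      3.166
  C           0.8514      2.554     -2.554
  E            1.061      2.575     0.6118
  solve Keq expr → x = -0.8514; check Q = 0.01263
Then change container volume by factor 2 (V_new/V_old).
Step 2:
                   G          C          A
  I           0.5307      1.288     0.3059
  C          0.01695    0.05085   -0.05085
  E           0.5477      1.338      0.255
  solve Keq expr → x = -0.01695; check Q = 0.01263

Direction: reverse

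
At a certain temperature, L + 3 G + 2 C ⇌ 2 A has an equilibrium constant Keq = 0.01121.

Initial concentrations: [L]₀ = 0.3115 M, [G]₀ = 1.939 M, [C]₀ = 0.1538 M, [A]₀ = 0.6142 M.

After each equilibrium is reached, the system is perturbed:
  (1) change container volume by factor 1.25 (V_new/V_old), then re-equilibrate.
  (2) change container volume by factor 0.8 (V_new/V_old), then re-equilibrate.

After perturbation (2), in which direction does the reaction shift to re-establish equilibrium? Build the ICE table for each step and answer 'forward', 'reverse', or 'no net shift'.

Q₀ = 7.023 vs Keq = 0.01121 ⇒ Q>K, reverse
Step 1:
                  L         G         C         A
  init       0.3115     1.939    0.1538    0.6142
  Δ          0.2143     0.643    0.4287   -0.4287
  eq         0.5258     2.582    0.5825    0.1855
  solve Keq expr → x = -0.2143; check Q = 0.01121
Then change container volume by factor 1.25 (V_new/V_old).
Step 2:
                  L         G         C         A
  init       0.4207     2.066     0.466    0.1484
  Δ         0.01936   0.05809   0.03873  -0.03873
  eq           0.44     2.124    0.5047    0.1097
  solve Keq expr → x = -0.01936; check Q = 0.01121
Then change container volume by factor 0.8 (V_new/V_old).
Step 3:
                  L         G         C         A
  init         0.55     2.655    0.6309    0.1371
  Δ         -0.0242  -0.07261  -0.04841   0.04841
  eq         0.5258     2.582    0.5825    0.1855
  solve Keq expr → x = 0.0242; check Q = 0.01121

Direction: forward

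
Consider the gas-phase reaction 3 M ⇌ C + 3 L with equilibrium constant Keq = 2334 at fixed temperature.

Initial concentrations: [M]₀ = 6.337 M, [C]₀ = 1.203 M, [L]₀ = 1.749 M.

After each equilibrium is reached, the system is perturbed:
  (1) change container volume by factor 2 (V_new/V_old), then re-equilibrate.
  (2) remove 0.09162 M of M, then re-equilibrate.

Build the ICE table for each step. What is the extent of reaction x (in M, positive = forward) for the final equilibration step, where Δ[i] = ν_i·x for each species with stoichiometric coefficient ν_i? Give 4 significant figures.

x = -0.02751 M

Q₀ = 0.02529 vs Keq = 2334 ⇒ Q<K, forward
Step 1:
                   M          C          L
  I            6.337      1.203      1.749
  C            -5.54      1.847       5.54
  E           0.7969       3.05      7.289
  solve Keq expr → x = 1.847; check Q = 2334
Then change container volume by factor 2 (V_new/V_old).
Step 2:
                   M          C          L
  I           0.3984      1.525      3.645
  C         -0.07404    0.02468    0.07404
  E           0.3244       1.55      3.719
  solve Keq expr → x = 0.02468; check Q = 2334
Then remove 0.09162 M of M.
Step 3:
                   M          C          L
  I           0.2328       1.55      3.719
  C          0.08253   -0.02751   -0.08253
  E           0.3153      1.522      3.636
  solve Keq expr → x = -0.02751; check Q = 2334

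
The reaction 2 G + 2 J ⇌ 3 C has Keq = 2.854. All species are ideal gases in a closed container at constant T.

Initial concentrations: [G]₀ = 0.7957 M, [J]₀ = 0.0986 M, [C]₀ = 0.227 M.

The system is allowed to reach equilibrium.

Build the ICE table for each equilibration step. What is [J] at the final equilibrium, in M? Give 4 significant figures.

Q₀ = 1.9 vs Keq = 2.854 ⇒ Q<K, forward
Step 1:
                  G         J         C
  Initial    0.7957    0.0986     0.227
  Change  -0.009441 -0.009441   0.01416
  Equil      0.7863   0.08916    0.2412
  solve Keq expr → x = 0.00472; check Q = 2.854

[J]_eq = 0.08916 M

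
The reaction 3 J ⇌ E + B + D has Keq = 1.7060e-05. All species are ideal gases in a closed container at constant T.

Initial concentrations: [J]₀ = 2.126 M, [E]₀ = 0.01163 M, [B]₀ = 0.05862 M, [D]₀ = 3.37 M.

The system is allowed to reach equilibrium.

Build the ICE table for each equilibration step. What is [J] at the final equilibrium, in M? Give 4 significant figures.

[J]_eq = 2.158 M

Q₀ = 2.3909e-04 vs Keq = 1.7060e-05 ⇒ Q>K, reverse
Step 1:
                  J         E         B         D
  Initial     2.126   0.01163   0.05862      3.37
  Change    0.03171  -0.01057  -0.01057  -0.01057
  Equil       2.158  0.001062   0.04805     3.359
  solve Keq expr → x = -0.01057; check Q = 1.7060e-05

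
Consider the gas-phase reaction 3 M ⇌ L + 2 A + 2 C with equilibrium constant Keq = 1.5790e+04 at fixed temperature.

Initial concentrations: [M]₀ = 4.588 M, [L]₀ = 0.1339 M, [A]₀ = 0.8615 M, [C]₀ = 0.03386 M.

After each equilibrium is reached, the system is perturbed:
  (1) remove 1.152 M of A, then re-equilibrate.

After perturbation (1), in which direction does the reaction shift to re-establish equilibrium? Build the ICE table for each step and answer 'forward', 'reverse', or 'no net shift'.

Q₀ = 1.1798e-06 vs Keq = 1.5790e+04 ⇒ Q<K, forward
Step 1:
                    M           L           A           C
  init          4.588      0.1339      0.8615     0.03386
  Δ            -4.357       1.452       2.905       2.905
  eq           0.2309       1.586       3.766       2.939
  solve Keq expr → x = 1.452; check Q = 1.5790e+04
Then remove 1.152 M of A.
Step 2:
                    M           L           A           C
  init         0.2309       1.586       2.614       2.939
  Δ          -0.04657     0.01552     0.03105     0.03105
  eq           0.1843       1.602       2.645        2.97
  solve Keq expr → x = 0.01552; check Q = 1.5790e+04

Direction: forward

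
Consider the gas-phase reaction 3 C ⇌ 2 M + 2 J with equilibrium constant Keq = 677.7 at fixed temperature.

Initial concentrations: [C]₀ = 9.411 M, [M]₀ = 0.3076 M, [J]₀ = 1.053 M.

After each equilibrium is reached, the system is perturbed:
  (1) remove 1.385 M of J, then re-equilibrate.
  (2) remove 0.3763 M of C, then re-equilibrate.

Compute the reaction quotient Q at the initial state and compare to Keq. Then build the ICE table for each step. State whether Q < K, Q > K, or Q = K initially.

Q₀ = 1.2587e-04; Q < K (proceeds forward)

Q₀ = 1.2587e-04 vs Keq = 677.7 ⇒ Q<K, forward
Step 1:
                    C           M           J
  init          9.411      0.3076       1.053
  Δ            -8.143       5.429       5.429
  eq            1.268       5.736       6.482
  solve Keq expr → x = 2.714; check Q = 677.7
Then remove 1.385 M of J.
Step 2:
                    C           M           J
  init          1.268       5.736       5.097
  Δ           -0.1594      0.1062      0.1062
  eq            1.109       5.842       5.203
  solve Keq expr → x = 0.05312; check Q = 677.7
Then remove 0.3763 M of C.
Step 3:
                    C           M           J
  init         0.7325       5.842       5.203
  Δ            0.3195      -0.213      -0.213
  eq            1.052       5.629        4.99
  solve Keq expr → x = -0.1065; check Q = 677.7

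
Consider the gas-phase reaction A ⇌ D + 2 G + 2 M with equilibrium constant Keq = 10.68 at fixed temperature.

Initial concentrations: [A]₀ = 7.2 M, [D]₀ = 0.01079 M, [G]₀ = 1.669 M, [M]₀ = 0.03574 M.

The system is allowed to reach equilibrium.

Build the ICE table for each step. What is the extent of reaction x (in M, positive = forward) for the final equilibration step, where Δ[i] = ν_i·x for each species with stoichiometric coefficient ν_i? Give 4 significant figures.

x = 1.039 M

Q₀ = 5.3323e-06 vs Keq = 10.68 ⇒ Q<K, forward
Step 1:
                    A           D           G           M
  I               7.2     0.01079       1.669     0.03574
  C            -1.039       1.039       2.078       2.078
  E             6.161        1.05       3.747       2.113
  solve Keq expr → x = 1.039; check Q = 10.68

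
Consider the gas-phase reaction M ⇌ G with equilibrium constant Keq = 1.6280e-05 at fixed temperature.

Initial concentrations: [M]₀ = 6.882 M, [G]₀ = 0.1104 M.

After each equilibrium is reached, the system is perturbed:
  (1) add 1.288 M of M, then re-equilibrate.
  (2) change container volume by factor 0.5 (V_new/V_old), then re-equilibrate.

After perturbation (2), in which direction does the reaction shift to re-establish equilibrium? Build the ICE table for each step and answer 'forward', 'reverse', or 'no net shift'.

Q₀ = 0.01604 vs Keq = 1.6280e-05 ⇒ Q>K, reverse
Step 1:
                    M           G
  I             6.882      0.1104
  C            0.1103     -0.1103
  E             6.992  1.1383e-04
  solve Keq expr → x = -0.1103; check Q = 1.6280e-05
Then add 1.288 M of M.
Step 2:
                    M           G
  I              8.28  1.1383e-04
  C       -2.0968e-05  2.0968e-05
  E              8.28  1.3480e-04
  solve Keq expr → x = 2.0968e-05; check Q = 1.6280e-05
Then change container volume by factor 0.5 (V_new/V_old).
Step 3:
                    M           G
  I             16.56  2.6961e-04
  C                 0           0
  E             16.56  2.6961e-04
  solve Keq expr → x = 0; check Q = 1.6280e-05

Direction: no net shift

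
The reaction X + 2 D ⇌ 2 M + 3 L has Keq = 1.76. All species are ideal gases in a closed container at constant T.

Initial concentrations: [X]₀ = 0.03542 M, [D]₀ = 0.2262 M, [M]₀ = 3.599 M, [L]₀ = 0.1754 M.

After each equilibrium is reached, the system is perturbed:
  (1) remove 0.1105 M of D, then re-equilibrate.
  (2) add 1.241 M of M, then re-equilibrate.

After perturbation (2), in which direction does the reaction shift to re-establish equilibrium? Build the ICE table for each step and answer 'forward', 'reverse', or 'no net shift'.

Q₀ = 38.57 vs Keq = 1.76 ⇒ Q>K, reverse
Step 1:
                   X          D          M          L
  init       0.03542     0.2262      3.599     0.1754
  Δ          0.02858    0.05716   -0.05716   -0.08573
  eq           0.064     0.2834      3.542    0.08967
  solve Keq expr → x = -0.02858; check Q = 1.76
Then remove 0.1105 M of D.
Step 2:
                   X          D          M          L
  init         0.064     0.1729      3.542    0.08967
  Δ         0.006522    0.01304   -0.01304   -0.01957
  eq         0.07052     0.1859      3.529     0.0701
  solve Keq expr → x = -0.006522; check Q = 1.76
Then add 1.241 M of M.
Step 3:
                   X          D          M          L
  init       0.07052     0.1859       4.77     0.0701
  Δ         0.003449   0.006899  -0.006899   -0.01035
  eq         0.07397     0.1928      4.763    0.05975
  solve Keq expr → x = -0.003449; check Q = 1.76

Direction: reverse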